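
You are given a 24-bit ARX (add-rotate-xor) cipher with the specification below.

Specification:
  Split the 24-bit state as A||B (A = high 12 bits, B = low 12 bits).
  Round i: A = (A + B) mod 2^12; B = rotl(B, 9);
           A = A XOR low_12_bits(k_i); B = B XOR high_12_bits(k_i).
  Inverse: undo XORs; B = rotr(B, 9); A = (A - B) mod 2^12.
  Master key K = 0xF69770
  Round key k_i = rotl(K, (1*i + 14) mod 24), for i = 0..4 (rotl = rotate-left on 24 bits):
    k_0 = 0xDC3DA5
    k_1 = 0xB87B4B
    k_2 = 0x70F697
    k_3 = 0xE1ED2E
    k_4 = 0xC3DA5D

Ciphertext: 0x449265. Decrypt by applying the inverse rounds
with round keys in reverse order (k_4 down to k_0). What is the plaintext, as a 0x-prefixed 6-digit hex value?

s_0 = ciphertext = 0x449265
s_1 = InvRound(s_0, k_4) = 0xB4D2C7
s_2 = InvRound(s_1, k_3) = 0xF956CE
s_3 = InvRound(s_2, k_2) = 0xAFAE08
s_4 = InvRound(s_3, k_1) = 0x537C7A
s_5 = InvRound(s_4, k_0) = 0xACADC8

0xACADC8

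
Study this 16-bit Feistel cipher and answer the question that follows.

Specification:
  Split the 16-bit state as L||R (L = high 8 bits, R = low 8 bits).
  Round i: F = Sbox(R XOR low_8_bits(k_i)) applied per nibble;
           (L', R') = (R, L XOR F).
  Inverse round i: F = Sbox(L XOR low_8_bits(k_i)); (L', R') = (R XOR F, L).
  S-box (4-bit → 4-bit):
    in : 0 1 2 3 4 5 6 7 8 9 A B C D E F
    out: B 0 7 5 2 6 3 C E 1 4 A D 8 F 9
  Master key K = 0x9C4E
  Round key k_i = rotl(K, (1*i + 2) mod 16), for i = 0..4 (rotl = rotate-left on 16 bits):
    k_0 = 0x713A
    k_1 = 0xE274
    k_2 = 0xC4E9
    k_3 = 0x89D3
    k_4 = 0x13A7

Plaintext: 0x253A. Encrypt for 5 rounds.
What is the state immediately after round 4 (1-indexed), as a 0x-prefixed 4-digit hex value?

s_0 = plaintext = 0x253A
s_1 = Round(s_0, k_0) = 0x3A9E
s_2 = Round(s_1, k_1) = 0x9ECE
s_3 = Round(s_2, k_2) = 0xCEE2
s_4 = Round(s_3, k_3) = 0xE29E
s_5 = Round(s_4, k_4) = 0x9EB3

0xE29E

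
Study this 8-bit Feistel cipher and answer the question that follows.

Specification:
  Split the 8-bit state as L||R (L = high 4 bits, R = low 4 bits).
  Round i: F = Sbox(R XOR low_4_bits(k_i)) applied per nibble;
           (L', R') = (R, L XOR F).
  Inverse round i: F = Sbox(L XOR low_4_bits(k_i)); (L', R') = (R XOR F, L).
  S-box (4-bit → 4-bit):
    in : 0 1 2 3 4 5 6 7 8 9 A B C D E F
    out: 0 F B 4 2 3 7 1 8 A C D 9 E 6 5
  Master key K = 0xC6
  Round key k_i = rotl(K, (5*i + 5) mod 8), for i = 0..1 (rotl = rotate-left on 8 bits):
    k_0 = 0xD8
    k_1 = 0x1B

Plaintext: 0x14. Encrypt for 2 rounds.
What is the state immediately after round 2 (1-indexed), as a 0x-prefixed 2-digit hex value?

0x80

s_0 = plaintext = 0x14
s_1 = Round(s_0, k_0) = 0x48
s_2 = Round(s_1, k_1) = 0x80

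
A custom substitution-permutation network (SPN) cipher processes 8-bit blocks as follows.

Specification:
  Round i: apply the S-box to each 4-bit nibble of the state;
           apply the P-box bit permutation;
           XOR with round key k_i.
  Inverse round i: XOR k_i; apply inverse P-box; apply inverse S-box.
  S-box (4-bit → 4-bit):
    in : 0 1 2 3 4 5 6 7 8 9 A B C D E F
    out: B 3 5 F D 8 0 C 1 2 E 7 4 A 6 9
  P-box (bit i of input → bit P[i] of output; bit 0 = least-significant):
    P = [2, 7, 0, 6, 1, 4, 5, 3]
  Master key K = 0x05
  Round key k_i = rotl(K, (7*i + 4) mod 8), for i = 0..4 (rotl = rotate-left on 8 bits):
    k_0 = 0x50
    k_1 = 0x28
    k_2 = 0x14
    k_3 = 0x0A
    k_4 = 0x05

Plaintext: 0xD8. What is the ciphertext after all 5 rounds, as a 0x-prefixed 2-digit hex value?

s_0 = plaintext = 0xD8
s_1 = Round(s_0, k_0) = 0x4C
s_2 = Round(s_1, k_1) = 0x03
s_3 = Round(s_2, k_2) = 0xCB
s_4 = Round(s_3, k_3) = 0xAF
s_5 = Round(s_4, k_4) = 0x79

0x79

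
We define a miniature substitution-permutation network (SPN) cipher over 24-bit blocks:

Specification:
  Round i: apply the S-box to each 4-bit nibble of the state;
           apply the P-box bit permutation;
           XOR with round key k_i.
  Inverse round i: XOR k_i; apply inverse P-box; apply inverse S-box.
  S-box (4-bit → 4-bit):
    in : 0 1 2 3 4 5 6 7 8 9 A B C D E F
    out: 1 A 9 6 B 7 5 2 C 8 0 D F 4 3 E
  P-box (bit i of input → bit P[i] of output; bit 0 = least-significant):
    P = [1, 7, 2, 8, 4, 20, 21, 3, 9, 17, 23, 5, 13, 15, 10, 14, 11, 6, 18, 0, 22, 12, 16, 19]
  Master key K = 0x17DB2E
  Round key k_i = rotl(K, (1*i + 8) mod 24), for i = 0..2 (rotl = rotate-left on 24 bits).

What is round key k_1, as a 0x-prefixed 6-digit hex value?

0xB65C2F

K = 0x17DB2E
k_0 = rotl(K, (1*0+8) mod 24) = rotl(K, 8) = 0xDB2E17
k_1 = rotl(K, (1*1+8) mod 24) = rotl(K, 9) = 0xB65C2F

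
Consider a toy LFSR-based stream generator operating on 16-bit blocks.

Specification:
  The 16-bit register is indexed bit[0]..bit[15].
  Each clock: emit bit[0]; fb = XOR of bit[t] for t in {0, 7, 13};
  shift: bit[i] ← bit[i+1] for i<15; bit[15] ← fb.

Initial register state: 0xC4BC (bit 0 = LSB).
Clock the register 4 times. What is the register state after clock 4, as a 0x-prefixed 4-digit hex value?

0xBC4B

reg_0 = 0xC4BC
clock 1: out=0, reg = 0xE25E
clock 2: out=0, reg = 0xF12F
clock 3: out=1, reg = 0x7897
clock 4: out=1, reg = 0xBC4B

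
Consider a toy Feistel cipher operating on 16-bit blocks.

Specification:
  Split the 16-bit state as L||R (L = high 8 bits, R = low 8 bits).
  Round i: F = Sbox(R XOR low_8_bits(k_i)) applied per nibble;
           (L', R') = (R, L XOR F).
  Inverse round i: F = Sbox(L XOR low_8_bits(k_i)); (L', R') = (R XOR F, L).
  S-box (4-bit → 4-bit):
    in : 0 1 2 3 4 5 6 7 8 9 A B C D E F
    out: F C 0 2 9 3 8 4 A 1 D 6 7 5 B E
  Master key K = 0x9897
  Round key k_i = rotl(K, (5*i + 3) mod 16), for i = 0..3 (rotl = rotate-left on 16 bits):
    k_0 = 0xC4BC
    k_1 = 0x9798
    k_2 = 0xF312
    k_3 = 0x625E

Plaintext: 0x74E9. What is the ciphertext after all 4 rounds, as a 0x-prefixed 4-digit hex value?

0x94CA

s_0 = plaintext = 0x74E9
s_1 = Round(s_0, k_0) = 0xE947
s_2 = Round(s_1, k_1) = 0x47B7
s_3 = Round(s_2, k_2) = 0xB794
s_4 = Round(s_3, k_3) = 0x94CA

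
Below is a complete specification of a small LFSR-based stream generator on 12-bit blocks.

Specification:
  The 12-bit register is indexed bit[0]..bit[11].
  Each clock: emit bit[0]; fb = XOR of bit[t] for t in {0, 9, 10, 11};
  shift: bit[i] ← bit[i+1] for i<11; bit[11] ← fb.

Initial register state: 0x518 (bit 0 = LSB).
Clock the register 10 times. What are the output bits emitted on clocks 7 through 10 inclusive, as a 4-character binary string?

reg_0 = 0x518
clock 1: out=0, reg = 0xA8C
clock 2: out=0, reg = 0x546
clock 3: out=0, reg = 0xAA3
clock 4: out=1, reg = 0xD51
clock 5: out=1, reg = 0xEA8
clock 6: out=0, reg = 0xF54
clock 7: out=0, reg = 0xFAA
clock 8: out=0, reg = 0xFD5
clock 9: out=1, reg = 0x7EA
clock 10: out=0, reg = 0x3F5

0010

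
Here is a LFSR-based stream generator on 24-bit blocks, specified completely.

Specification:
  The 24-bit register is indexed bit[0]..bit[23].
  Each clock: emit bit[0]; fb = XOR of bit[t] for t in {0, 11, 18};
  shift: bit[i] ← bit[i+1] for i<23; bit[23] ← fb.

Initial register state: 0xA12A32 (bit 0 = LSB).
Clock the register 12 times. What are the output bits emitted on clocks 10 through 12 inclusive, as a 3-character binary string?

reg_0 = 0xA12A32
clock 1: out=0, reg = 0xD09519
clock 2: out=1, reg = 0xE84A8C
clock 3: out=0, reg = 0xF42546
clock 4: out=0, reg = 0xFA12A3
clock 5: out=1, reg = 0xFD0951
clock 6: out=1, reg = 0xFE84A8
clock 7: out=0, reg = 0xFF4254
clock 8: out=0, reg = 0xFFA12A
clock 9: out=0, reg = 0xFFD095
clock 10: out=1, reg = 0x7FE84A
clock 11: out=0, reg = 0x3FF425
clock 12: out=1, reg = 0x1FFA12

101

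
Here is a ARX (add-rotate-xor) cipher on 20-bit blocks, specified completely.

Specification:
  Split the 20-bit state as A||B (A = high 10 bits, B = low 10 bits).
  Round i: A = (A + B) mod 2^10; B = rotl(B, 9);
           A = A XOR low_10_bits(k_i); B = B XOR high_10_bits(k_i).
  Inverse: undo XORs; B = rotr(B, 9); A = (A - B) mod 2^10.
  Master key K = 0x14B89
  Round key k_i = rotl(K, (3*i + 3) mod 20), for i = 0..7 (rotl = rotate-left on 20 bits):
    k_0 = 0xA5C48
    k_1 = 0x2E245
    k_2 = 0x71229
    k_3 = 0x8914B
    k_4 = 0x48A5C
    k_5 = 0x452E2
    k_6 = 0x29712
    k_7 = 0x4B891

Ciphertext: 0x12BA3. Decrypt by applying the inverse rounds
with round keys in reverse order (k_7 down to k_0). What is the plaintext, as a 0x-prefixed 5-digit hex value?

0xDB9CB

s_0 = ciphertext = 0x12BA3
s_1 = InvRound(s_0, k_7) = 0xF011B
s_2 = InvRound(s_1, k_6) = 0x55B7C
s_3 = InvRound(s_2, k_5) = 0xB8CD1
s_4 = InvRound(s_3, k_4) = 0x367E6
s_5 = InvRound(s_4, k_3) = 0x83B84
s_6 = InvRound(s_5, k_2) = 0xE9881
s_7 = InvRound(s_6, k_1) = 0x5C472
s_8 = InvRound(s_7, k_0) = 0xDB9CB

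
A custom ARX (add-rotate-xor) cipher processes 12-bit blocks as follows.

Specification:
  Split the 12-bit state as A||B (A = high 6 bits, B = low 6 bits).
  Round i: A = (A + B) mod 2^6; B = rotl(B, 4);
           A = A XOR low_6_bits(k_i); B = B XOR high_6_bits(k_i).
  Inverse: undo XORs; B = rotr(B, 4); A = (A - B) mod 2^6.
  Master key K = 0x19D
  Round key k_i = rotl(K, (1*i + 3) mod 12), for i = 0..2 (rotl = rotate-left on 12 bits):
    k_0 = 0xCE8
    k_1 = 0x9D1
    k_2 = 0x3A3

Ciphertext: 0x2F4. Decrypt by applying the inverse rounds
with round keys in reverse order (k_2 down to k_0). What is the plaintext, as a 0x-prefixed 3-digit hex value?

s_0 = ciphertext = 0x2F4
s_1 = InvRound(s_0, k_2) = 0xF6B
s_2 = InvRound(s_1, k_1) = 0xF30
s_3 = InvRound(s_2, k_0) = 0x20C

0x20C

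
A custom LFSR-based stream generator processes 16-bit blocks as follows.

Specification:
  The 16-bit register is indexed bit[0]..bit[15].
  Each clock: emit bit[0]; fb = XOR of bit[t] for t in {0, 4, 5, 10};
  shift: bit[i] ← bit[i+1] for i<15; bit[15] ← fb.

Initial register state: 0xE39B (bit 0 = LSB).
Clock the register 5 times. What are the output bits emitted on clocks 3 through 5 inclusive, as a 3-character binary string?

reg_0 = 0xE39B
clock 1: out=1, reg = 0x71CD
clock 2: out=1, reg = 0xB8E6
clock 3: out=0, reg = 0xDC73
clock 4: out=1, reg = 0x6E39
clock 5: out=1, reg = 0x371C

011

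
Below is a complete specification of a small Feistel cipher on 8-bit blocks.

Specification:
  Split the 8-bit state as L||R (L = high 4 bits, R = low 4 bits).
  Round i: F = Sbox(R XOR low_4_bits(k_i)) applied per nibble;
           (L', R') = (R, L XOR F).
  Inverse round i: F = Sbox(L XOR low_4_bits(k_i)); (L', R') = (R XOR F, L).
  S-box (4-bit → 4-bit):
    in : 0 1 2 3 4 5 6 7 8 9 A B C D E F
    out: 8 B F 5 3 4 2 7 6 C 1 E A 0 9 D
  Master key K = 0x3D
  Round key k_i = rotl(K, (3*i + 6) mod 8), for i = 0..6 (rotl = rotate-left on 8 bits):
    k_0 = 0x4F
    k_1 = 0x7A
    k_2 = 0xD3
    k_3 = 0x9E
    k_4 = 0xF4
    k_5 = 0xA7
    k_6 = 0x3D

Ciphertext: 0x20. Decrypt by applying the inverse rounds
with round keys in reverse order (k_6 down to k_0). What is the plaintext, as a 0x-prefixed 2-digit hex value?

s_0 = ciphertext = 0x20
s_1 = InvRound(s_0, k_6) = 0xD2
s_2 = InvRound(s_1, k_5) = 0x3D
s_3 = InvRound(s_2, k_4) = 0xA3
s_4 = InvRound(s_3, k_3) = 0x0A
s_5 = InvRound(s_4, k_2) = 0xF0
s_6 = InvRound(s_5, k_1) = 0x4F
s_7 = InvRound(s_6, k_0) = 0x14

0x14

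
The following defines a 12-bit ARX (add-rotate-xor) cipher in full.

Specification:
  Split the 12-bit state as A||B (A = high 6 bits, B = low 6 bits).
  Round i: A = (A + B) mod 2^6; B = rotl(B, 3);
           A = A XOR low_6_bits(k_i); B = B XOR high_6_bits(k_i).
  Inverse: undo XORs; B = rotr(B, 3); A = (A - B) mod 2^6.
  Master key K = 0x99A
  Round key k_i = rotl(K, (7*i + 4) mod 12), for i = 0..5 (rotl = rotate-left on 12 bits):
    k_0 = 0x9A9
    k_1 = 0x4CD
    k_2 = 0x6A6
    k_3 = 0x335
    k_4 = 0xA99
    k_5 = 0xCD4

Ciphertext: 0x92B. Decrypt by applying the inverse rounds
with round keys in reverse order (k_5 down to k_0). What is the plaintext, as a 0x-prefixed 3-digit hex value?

s_0 = ciphertext = 0x92B
s_1 = InvRound(s_0, k_5) = 0xB43
s_2 = InvRound(s_1, k_4) = 0x9CD
s_3 = InvRound(s_2, k_3) = 0x288
s_4 = InvRound(s_3, k_2) = 0x692
s_5 = InvRound(s_4, k_1) = 0x3C8
s_6 = InvRound(s_5, k_0) = 0xC75

0xC75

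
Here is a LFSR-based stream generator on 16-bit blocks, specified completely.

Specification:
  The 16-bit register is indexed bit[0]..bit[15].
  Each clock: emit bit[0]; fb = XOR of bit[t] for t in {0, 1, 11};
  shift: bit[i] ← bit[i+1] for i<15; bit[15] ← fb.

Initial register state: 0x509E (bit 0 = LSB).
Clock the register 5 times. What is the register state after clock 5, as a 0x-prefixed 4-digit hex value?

reg_0 = 0x509E
clock 1: out=0, reg = 0xA84F
clock 2: out=1, reg = 0xD427
clock 3: out=1, reg = 0x6A13
clock 4: out=1, reg = 0xB509
clock 5: out=1, reg = 0xDA84

0xDA84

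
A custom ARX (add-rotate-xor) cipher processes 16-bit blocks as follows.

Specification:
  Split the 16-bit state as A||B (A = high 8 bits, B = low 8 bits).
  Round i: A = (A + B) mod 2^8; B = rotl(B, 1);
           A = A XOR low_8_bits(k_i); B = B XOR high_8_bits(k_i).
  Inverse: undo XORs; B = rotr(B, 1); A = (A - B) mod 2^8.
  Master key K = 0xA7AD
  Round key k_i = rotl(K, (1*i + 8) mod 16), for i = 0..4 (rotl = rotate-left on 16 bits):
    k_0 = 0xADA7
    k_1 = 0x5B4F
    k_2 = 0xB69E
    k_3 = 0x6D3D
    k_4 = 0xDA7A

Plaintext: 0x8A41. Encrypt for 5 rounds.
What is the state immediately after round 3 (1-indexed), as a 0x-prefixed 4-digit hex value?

s_0 = plaintext = 0x8A41
s_1 = Round(s_0, k_0) = 0x6C2F
s_2 = Round(s_1, k_1) = 0xD405
s_3 = Round(s_2, k_2) = 0x47BC
s_4 = Round(s_3, k_3) = 0x3E14
s_5 = Round(s_4, k_4) = 0x28F2

0x47BC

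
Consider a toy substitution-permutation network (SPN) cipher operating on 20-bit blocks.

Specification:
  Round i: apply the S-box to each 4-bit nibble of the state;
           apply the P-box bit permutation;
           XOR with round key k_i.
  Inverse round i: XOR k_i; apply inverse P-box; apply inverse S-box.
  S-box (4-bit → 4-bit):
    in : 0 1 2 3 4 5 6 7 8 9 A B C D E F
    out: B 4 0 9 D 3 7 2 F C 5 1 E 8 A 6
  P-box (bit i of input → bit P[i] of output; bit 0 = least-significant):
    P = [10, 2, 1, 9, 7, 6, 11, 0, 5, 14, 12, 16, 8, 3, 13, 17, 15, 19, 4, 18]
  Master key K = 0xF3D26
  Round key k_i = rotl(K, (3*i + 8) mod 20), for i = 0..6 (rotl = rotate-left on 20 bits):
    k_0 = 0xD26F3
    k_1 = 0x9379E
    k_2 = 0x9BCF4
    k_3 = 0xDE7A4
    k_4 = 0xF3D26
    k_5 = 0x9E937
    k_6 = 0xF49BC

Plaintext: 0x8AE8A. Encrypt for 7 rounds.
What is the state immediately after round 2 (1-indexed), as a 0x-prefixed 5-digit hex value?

s_0 = plaintext = 0x8AE8A
s_1 = Round(s_0, k_0) = 0x0CB20
s_2 = Round(s_1, k_1) = 0x791B2
s_3 = Round(s_2, k_2) = 0x38C74
s_4 = Round(s_3, k_3) = 0xA10EE
s_5 = Round(s_4, k_4) = 0xEDF53
s_6 = Round(s_5, k_5) = 0x7BFF7
s_7 = Round(s_6, k_6) = 0x710F8

0x791B2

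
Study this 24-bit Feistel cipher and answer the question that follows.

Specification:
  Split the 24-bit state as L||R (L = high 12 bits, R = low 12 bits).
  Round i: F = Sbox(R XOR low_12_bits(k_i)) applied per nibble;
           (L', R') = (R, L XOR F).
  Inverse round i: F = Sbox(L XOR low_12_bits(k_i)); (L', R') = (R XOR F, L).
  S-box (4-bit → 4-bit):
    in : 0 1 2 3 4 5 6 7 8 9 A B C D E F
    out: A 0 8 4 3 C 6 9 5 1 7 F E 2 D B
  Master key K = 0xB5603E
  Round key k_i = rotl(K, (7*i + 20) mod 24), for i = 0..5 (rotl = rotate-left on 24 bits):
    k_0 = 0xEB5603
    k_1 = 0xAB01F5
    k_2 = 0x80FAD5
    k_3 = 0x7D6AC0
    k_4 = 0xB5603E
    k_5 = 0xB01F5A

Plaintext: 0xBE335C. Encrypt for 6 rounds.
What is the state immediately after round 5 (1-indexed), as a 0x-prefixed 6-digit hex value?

0x367896

s_0 = plaintext = 0xBE335C
s_1 = Round(s_0, k_0) = 0x35C728
s_2 = Round(s_1, k_1) = 0x72857E
s_3 = Round(s_2, k_2) = 0x57EC57
s_4 = Round(s_3, k_3) = 0xC57367
s_5 = Round(s_4, k_4) = 0x367896
s_6 = Round(s_5, k_5) = 0x896A89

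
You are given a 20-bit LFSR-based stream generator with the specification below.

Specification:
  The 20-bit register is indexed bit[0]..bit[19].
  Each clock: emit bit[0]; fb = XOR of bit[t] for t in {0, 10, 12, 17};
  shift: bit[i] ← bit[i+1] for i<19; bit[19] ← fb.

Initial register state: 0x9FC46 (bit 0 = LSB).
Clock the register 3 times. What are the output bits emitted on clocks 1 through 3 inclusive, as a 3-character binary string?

011

reg_0 = 0x9FC46
clock 1: out=0, reg = 0x4FE23
clock 2: out=1, reg = 0xA7F11
clock 3: out=1, reg = 0x53F88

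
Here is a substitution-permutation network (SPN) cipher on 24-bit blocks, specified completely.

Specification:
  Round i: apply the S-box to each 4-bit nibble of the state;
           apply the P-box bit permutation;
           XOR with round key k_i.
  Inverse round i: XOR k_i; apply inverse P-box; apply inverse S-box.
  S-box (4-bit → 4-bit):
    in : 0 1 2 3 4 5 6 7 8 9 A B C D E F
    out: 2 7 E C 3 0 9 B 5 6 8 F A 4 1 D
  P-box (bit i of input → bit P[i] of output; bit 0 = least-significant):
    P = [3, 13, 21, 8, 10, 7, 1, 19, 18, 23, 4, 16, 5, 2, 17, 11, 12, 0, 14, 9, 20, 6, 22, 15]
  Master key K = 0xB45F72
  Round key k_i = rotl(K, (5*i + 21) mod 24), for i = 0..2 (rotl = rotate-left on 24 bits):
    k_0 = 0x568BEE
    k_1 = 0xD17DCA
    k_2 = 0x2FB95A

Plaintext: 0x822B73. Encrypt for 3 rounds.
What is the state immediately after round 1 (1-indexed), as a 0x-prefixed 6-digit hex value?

0xA9C47B

s_0 = plaintext = 0x822B73
s_1 = Round(s_0, k_0) = 0xA9C47B
s_2 = Round(s_1, k_1) = 0x7D9047
s_3 = Round(s_2, k_2) = 0xBD5C96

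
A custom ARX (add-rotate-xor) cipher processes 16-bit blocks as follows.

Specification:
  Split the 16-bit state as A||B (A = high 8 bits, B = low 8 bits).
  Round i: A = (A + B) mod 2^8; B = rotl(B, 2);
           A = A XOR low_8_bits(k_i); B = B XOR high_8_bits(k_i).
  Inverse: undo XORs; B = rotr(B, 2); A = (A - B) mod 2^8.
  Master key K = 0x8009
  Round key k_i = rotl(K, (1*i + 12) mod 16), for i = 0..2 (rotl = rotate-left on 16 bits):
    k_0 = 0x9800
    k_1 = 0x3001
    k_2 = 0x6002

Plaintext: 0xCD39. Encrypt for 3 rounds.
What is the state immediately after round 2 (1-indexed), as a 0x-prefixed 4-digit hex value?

s_0 = plaintext = 0xCD39
s_1 = Round(s_0, k_0) = 0x067C
s_2 = Round(s_1, k_1) = 0x83C1
s_3 = Round(s_2, k_2) = 0x4667

0x83C1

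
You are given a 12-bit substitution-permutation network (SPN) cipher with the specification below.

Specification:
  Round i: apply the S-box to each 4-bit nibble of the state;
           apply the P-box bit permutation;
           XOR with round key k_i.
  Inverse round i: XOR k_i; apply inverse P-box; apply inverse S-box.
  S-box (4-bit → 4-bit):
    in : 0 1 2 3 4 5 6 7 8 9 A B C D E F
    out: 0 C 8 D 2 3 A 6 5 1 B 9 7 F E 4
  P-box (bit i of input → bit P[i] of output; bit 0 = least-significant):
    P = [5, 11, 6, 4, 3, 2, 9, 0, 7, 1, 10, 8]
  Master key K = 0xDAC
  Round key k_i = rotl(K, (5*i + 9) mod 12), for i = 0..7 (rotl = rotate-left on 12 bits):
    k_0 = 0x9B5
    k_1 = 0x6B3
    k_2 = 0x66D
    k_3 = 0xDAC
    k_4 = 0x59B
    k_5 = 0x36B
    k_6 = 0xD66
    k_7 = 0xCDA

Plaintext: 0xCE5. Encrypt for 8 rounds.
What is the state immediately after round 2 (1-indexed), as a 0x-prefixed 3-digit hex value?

0x0A0

s_0 = plaintext = 0xCE5
s_1 = Round(s_0, k_0) = 0x712
s_2 = Round(s_1, k_1) = 0x0A0
s_3 = Round(s_2, k_2) = 0x660
s_4 = Round(s_3, k_3) = 0xCAB
s_5 = Round(s_4, k_4) = 0x124
s_6 = Round(s_5, k_5) = 0xE6A
s_7 = Round(s_6, k_6) = 0x051
s_8 = Round(s_7, k_7) = 0xC86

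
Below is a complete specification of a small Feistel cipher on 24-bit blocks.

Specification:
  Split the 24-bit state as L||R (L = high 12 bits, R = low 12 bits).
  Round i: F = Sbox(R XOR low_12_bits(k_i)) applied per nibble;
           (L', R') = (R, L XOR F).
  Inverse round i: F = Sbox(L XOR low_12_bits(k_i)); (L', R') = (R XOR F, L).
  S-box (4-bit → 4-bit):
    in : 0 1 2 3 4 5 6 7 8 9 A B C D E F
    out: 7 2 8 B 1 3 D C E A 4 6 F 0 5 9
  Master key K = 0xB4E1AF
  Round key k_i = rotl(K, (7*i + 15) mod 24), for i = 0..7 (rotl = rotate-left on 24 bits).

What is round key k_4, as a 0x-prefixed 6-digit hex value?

K = 0xB4E1AF
k_0 = rotl(K, (7*0+15) mod 24) = rotl(K, 15) = 0xD7DA70
k_1 = rotl(K, (7*1+15) mod 24) = rotl(K, 22) = 0xED386B
k_2 = rotl(K, (7*2+15) mod 24) = rotl(K, 5) = 0x9C35F6
k_3 = rotl(K, (7*3+15) mod 24) = rotl(K, 12) = 0x1AFB4E
k_4 = rotl(K, (7*4+15) mod 24) = rotl(K, 19) = 0x7DA70D

0x7DA70D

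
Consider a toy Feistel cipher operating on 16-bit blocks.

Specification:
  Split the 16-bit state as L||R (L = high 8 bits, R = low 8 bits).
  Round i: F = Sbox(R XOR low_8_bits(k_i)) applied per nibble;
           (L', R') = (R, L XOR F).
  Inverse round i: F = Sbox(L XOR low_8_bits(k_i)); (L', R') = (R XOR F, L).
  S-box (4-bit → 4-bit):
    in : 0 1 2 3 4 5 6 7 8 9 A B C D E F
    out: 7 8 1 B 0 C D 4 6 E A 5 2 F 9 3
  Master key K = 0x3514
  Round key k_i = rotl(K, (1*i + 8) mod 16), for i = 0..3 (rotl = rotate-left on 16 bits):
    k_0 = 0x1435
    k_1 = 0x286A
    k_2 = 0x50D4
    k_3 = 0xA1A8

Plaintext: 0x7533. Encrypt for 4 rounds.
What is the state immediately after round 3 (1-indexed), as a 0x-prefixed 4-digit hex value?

s_0 = plaintext = 0x7533
s_1 = Round(s_0, k_0) = 0x3308
s_2 = Round(s_1, k_1) = 0x08E2
s_3 = Round(s_2, k_2) = 0xE2B5
s_4 = Round(s_3, k_3) = 0xB56D

0xE2B5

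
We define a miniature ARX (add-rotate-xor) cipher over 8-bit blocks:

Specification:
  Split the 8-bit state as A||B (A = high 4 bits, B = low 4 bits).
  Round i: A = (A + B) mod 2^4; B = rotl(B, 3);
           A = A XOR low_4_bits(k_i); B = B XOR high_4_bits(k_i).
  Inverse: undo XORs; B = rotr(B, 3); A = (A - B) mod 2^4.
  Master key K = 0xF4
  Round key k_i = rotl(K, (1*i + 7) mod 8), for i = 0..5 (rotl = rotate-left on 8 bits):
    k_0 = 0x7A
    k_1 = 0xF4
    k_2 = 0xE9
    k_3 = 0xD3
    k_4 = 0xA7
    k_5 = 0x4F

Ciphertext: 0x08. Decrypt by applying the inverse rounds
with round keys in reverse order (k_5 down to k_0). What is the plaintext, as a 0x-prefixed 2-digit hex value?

s_0 = ciphertext = 0x08
s_1 = InvRound(s_0, k_5) = 0x69
s_2 = InvRound(s_1, k_4) = 0xB6
s_3 = InvRound(s_2, k_3) = 0x17
s_4 = InvRound(s_3, k_2) = 0x53
s_5 = InvRound(s_4, k_1) = 0x89
s_6 = InvRound(s_5, k_0) = 0x5D

0x5D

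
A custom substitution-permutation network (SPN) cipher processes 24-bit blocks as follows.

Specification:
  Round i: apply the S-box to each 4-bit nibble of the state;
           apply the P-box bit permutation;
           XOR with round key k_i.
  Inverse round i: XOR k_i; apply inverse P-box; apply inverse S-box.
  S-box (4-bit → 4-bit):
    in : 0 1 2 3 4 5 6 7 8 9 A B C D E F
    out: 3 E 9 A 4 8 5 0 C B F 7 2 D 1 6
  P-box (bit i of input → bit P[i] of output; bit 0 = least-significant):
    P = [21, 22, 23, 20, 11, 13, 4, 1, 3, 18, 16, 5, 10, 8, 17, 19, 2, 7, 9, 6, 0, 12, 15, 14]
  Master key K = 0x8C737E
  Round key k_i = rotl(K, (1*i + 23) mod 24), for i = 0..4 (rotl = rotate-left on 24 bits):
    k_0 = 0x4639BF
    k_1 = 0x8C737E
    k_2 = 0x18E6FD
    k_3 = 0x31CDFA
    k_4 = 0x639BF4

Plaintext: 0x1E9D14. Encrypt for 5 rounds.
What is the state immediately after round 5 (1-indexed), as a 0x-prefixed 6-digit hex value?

0x4DFC39

s_0 = plaintext = 0x1E9D14
s_1 = Round(s_0, k_0) = 0xCFCC81
s_2 = Round(s_1, k_1) = 0x5860EC
s_3 = Round(s_2, k_2) = 0x5EA8B5
s_4 = Round(s_3, k_3) = 0x2AA0CE
s_5 = Round(s_4, k_4) = 0x4DFC39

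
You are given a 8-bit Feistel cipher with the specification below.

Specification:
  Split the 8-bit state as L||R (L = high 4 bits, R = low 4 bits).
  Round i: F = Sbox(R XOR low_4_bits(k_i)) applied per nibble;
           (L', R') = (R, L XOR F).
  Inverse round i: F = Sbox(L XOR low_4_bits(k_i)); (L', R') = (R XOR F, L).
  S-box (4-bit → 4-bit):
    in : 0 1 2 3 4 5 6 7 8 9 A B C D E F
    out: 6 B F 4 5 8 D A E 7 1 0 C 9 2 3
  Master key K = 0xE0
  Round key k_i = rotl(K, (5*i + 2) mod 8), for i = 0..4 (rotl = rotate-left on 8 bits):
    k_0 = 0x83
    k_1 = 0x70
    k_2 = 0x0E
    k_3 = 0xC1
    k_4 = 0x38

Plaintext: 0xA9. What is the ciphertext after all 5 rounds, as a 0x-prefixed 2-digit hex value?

s_0 = plaintext = 0xA9
s_1 = Round(s_0, k_0) = 0x9B
s_2 = Round(s_1, k_1) = 0xB9
s_3 = Round(s_2, k_2) = 0x91
s_4 = Round(s_3, k_3) = 0x1F
s_5 = Round(s_4, k_4) = 0xFB

0xFB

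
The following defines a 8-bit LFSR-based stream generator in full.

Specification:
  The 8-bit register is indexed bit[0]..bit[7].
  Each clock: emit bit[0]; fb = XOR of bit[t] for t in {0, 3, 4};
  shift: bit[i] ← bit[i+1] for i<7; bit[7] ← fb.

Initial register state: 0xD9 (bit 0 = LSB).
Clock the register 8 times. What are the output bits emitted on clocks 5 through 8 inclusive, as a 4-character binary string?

1011

reg_0 = 0xD9
clock 1: out=1, reg = 0xEC
clock 2: out=0, reg = 0xF6
clock 3: out=0, reg = 0xFB
clock 4: out=1, reg = 0xFD
clock 5: out=1, reg = 0xFE
clock 6: out=0, reg = 0x7F
clock 7: out=1, reg = 0xBF
clock 8: out=1, reg = 0xDF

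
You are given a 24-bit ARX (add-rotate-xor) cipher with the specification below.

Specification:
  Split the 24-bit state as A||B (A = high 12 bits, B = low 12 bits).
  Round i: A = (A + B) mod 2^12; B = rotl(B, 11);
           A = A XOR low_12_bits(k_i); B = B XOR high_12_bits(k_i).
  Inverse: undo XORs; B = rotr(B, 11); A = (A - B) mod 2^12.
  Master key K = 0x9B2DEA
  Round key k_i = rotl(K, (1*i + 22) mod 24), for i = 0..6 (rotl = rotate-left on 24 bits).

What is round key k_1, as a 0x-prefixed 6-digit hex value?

K = 0x9B2DEA
k_0 = rotl(K, (1*0+22) mod 24) = rotl(K, 22) = 0xA6CB7A
k_1 = rotl(K, (1*1+22) mod 24) = rotl(K, 23) = 0x4D96F5

0x4D96F5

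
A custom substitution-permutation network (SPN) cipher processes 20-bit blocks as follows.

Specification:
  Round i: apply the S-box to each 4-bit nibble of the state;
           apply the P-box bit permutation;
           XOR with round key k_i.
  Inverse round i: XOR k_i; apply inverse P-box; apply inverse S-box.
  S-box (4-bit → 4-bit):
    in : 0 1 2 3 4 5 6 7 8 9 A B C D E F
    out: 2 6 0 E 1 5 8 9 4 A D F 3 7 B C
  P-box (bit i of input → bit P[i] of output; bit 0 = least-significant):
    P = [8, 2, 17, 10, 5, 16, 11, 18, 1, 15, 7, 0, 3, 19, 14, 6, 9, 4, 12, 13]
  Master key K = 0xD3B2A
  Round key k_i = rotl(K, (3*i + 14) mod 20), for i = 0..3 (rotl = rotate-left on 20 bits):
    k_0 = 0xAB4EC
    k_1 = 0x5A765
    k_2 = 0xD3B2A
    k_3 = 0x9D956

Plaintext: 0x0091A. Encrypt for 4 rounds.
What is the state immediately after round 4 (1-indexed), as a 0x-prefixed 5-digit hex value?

0xF08F6

s_0 = plaintext = 0x0091A
s_1 = Round(s_0, k_0) = 0x139FD
s_2 = Round(s_1, k_1) = 0xB7E30
s_3 = Round(s_2, k_2) = 0x88175
s_4 = Round(s_3, k_3) = 0xF08F6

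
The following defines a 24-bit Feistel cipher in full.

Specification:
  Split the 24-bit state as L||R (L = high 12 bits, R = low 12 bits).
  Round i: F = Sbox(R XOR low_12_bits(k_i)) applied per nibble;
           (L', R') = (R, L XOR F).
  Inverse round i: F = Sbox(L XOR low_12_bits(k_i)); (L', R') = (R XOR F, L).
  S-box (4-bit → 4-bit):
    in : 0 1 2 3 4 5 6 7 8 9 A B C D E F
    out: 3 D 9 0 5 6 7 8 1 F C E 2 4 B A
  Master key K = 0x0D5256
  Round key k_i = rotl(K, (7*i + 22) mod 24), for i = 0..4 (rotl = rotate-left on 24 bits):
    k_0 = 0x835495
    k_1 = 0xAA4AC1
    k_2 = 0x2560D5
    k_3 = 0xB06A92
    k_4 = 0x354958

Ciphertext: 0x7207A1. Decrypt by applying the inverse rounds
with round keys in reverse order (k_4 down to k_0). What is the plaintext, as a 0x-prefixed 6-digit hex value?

s_0 = ciphertext = 0x7207A1
s_1 = InvRound(s_0, k_4) = 0xC20720
s_2 = InvRound(s_1, k_3) = 0x0C9C20
s_3 = InvRound(s_2, k_2) = 0xFF20C9
s_4 = InvRound(s_3, k_1) = 0x6C9FF2
s_5 = InvRound(s_4, k_0) = 0x6906C9

0x6906C9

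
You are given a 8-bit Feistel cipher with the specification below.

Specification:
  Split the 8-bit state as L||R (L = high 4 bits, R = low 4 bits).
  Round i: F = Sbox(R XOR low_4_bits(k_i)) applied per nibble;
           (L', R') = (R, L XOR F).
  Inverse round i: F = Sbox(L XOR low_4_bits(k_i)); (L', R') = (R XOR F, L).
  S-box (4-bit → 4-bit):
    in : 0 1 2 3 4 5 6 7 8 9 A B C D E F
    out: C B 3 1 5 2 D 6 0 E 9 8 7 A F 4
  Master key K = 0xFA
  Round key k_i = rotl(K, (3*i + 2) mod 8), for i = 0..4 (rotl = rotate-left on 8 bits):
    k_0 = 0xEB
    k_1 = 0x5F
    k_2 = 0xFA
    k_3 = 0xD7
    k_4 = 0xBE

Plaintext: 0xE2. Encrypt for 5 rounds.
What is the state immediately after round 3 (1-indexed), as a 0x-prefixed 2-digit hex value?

s_0 = plaintext = 0xE2
s_1 = Round(s_0, k_0) = 0x20
s_2 = Round(s_1, k_1) = 0x06
s_3 = Round(s_2, k_2) = 0x67
s_4 = Round(s_3, k_3) = 0x7A
s_5 = Round(s_4, k_4) = 0xA2

0x67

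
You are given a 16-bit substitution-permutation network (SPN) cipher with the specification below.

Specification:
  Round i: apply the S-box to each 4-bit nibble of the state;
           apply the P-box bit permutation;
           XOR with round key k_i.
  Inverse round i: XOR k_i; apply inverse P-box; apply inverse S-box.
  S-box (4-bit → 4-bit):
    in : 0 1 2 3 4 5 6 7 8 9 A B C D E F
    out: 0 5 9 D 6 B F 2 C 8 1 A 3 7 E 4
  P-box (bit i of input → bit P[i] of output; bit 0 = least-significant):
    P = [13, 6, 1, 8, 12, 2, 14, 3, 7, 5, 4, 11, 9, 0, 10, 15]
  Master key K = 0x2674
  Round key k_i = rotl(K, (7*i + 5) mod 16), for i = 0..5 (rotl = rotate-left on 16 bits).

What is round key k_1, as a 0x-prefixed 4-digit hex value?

0x4267

K = 0x2674
k_0 = rotl(K, (7*0+5) mod 16) = rotl(K, 5) = 0xCE84
k_1 = rotl(K, (7*1+5) mod 16) = rotl(K, 12) = 0x4267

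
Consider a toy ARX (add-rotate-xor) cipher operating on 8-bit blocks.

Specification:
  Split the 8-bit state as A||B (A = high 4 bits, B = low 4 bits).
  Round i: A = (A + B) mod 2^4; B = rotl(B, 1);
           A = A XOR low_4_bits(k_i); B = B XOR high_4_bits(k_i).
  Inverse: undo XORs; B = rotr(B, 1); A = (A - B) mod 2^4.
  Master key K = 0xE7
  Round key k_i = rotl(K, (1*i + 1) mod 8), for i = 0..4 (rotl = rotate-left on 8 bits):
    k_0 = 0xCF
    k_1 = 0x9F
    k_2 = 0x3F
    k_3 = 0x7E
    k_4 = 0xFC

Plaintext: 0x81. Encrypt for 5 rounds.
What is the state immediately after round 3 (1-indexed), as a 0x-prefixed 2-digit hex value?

0x0B

s_0 = plaintext = 0x81
s_1 = Round(s_0, k_0) = 0x6E
s_2 = Round(s_1, k_1) = 0xB4
s_3 = Round(s_2, k_2) = 0x0B
s_4 = Round(s_3, k_3) = 0x50
s_5 = Round(s_4, k_4) = 0x9F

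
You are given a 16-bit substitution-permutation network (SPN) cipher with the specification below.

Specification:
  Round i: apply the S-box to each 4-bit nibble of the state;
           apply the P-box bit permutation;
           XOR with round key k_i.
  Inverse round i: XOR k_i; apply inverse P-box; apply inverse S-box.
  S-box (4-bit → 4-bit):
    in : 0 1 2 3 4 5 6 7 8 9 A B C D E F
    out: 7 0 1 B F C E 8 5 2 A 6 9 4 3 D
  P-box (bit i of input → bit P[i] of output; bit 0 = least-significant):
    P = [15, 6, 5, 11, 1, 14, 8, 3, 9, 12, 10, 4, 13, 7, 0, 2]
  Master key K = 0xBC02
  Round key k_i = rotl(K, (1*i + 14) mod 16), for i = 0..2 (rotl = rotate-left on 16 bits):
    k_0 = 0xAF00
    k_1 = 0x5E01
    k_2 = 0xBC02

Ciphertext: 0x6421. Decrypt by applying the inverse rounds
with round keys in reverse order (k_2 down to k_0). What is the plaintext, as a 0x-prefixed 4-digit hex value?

0x9FDB

s_0 = ciphertext = 0x6421
s_1 = InvRound(s_0, k_2) = 0xD9EF
s_2 = InvRound(s_1, k_1) = 0xA8F0
s_3 = InvRound(s_2, k_0) = 0x9FDB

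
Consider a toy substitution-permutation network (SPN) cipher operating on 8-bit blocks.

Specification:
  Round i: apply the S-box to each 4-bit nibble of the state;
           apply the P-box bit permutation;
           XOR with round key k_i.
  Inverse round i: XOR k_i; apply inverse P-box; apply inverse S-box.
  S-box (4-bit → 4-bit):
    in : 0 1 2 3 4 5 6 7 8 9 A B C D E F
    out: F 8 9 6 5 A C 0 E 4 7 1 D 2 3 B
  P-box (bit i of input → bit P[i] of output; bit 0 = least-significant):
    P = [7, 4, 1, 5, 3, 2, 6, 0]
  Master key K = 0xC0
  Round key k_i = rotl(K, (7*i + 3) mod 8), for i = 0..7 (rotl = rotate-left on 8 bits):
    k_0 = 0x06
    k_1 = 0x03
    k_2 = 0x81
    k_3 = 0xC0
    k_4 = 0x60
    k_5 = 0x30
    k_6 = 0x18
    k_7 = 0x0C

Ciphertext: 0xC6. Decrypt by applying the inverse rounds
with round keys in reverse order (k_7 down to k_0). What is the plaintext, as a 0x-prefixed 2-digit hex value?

0x8B

s_0 = ciphertext = 0xC6
s_1 = InvRound(s_0, k_7) = 0x44
s_2 = InvRound(s_1, k_6) = 0xAD
s_3 = InvRound(s_2, k_5) = 0xFE
s_4 = InvRound(s_3, k_4) = 0xEA
s_5 = InvRound(s_4, k_3) = 0xB6
s_6 = InvRound(s_5, k_2) = 0x58
s_7 = InvRound(s_6, k_1) = 0xC3
s_8 = InvRound(s_7, k_0) = 0x8B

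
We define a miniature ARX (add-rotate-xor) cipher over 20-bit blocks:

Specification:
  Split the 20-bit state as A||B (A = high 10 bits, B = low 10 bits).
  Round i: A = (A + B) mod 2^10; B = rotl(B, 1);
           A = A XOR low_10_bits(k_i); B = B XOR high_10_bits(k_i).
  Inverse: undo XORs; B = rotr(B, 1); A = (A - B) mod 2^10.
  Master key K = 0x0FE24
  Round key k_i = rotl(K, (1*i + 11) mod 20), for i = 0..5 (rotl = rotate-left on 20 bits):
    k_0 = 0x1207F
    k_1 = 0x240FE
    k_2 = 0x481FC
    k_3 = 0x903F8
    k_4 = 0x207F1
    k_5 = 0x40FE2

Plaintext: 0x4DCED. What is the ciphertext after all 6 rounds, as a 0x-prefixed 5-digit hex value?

0x01B4F

s_0 = plaintext = 0x4DCED
s_1 = Round(s_0, k_0) = 0x96D92
s_2 = Round(s_1, k_1) = 0xC4FB4
s_3 = Round(s_2, k_2) = 0xCEE49
s_4 = Round(s_3, k_3) = 0x9F2D3
s_5 = Round(s_4, k_4) = 0xAF926
s_6 = Round(s_5, k_5) = 0x01B4F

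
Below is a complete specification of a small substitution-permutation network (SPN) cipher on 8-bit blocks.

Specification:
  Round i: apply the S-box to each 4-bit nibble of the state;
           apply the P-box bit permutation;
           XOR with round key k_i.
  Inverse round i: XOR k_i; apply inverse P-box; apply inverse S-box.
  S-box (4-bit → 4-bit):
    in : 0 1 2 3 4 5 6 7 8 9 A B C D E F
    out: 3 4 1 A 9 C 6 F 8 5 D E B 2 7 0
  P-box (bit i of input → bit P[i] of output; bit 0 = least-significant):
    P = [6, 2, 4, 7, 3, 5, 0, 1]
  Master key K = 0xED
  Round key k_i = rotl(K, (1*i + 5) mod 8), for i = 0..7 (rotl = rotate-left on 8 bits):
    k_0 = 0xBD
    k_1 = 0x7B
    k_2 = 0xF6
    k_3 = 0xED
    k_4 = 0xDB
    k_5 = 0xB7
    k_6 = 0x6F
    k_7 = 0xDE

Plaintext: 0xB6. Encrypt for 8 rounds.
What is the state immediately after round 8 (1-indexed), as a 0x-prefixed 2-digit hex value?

s_0 = plaintext = 0xB6
s_1 = Round(s_0, k_0) = 0x8A
s_2 = Round(s_1, k_1) = 0xA9
s_3 = Round(s_2, k_2) = 0xAD
s_4 = Round(s_3, k_3) = 0xE2
s_5 = Round(s_4, k_4) = 0xB2
s_6 = Round(s_5, k_5) = 0xD4
s_7 = Round(s_6, k_6) = 0x8F
s_8 = Round(s_7, k_7) = 0xDC

0xDC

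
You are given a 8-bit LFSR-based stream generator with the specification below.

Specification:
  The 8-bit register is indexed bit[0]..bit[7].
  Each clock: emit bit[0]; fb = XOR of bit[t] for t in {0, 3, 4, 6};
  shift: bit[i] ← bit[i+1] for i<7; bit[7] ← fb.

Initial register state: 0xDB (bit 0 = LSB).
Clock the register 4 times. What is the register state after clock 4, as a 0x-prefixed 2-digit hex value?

0x6D

reg_0 = 0xDB
clock 1: out=1, reg = 0x6D
clock 2: out=1, reg = 0xB6
clock 3: out=0, reg = 0xDB
clock 4: out=1, reg = 0x6D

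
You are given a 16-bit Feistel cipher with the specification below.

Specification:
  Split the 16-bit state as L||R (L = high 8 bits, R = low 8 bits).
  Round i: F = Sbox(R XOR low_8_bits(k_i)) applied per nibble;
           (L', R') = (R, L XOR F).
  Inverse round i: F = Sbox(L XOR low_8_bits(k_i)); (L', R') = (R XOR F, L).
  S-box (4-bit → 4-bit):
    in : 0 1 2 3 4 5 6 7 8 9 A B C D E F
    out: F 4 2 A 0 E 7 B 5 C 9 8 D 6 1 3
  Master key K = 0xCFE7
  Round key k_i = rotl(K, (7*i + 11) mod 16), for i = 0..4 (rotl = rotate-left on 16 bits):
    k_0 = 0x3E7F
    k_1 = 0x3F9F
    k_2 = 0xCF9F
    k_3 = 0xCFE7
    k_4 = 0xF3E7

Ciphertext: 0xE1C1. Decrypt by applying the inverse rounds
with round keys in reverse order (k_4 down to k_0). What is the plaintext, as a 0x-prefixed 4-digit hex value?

s_0 = ciphertext = 0xE1C1
s_1 = InvRound(s_0, k_4) = 0x36E1
s_2 = InvRound(s_1, k_3) = 0x8536
s_3 = InvRound(s_2, k_2) = 0x7F85
s_4 = InvRound(s_3, k_1) = 0x9A7F
s_5 = InvRound(s_4, k_0) = 0x619A

0x619A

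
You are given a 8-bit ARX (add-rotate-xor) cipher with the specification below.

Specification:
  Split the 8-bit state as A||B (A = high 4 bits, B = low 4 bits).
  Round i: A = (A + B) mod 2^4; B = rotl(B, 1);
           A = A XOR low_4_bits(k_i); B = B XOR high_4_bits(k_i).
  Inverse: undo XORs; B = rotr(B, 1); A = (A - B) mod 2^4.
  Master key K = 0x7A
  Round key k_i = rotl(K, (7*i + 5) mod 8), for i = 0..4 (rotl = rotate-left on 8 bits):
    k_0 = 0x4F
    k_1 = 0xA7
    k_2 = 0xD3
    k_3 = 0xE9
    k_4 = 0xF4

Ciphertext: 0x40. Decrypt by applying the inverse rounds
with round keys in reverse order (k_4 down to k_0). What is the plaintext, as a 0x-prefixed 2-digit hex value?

s_0 = ciphertext = 0x40
s_1 = InvRound(s_0, k_4) = 0x1F
s_2 = InvRound(s_1, k_3) = 0x08
s_3 = InvRound(s_2, k_2) = 0x9A
s_4 = InvRound(s_3, k_1) = 0xE0
s_5 = InvRound(s_4, k_0) = 0xF2

0xF2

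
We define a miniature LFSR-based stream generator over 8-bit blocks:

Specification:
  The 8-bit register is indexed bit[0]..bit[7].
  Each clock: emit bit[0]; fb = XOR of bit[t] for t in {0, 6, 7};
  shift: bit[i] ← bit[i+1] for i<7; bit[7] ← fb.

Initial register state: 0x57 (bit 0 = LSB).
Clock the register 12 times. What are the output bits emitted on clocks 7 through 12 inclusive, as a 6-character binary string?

reg_0 = 0x57
clock 1: out=1, reg = 0x2B
clock 2: out=1, reg = 0x95
clock 3: out=1, reg = 0x4A
clock 4: out=0, reg = 0xA5
clock 5: out=1, reg = 0x52
clock 6: out=0, reg = 0xA9
clock 7: out=1, reg = 0x54
clock 8: out=0, reg = 0xAA
clock 9: out=0, reg = 0xD5
clock 10: out=1, reg = 0xEA
clock 11: out=0, reg = 0x75
clock 12: out=1, reg = 0x3A

100101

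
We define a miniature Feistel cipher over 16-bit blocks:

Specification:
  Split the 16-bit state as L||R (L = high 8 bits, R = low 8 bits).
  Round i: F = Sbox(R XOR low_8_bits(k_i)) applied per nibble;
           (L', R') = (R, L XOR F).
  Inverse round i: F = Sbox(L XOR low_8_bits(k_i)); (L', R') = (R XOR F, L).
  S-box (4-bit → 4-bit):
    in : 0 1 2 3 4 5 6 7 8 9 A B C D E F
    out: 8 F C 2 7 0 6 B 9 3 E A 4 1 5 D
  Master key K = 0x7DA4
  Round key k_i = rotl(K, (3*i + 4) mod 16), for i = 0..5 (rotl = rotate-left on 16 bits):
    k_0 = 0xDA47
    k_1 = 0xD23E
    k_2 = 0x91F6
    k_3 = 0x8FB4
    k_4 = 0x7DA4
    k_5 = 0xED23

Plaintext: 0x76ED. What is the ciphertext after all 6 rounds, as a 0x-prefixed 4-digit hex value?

s_0 = plaintext = 0x76ED
s_1 = Round(s_0, k_0) = 0xED98
s_2 = Round(s_1, k_1) = 0x980B
s_3 = Round(s_2, k_2) = 0x0B49
s_4 = Round(s_3, k_3) = 0x49DA
s_5 = Round(s_4, k_4) = 0xDAFC
s_6 = Round(s_5, k_5) = 0xFCC7

0xFCC7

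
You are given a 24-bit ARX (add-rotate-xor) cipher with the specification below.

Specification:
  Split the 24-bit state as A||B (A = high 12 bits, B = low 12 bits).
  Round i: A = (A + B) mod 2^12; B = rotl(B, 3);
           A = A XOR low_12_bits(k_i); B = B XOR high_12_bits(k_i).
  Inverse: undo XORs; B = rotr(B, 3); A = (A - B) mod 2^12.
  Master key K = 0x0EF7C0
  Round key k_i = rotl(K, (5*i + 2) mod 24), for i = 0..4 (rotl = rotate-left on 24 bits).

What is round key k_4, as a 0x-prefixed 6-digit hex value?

0x03BDF0

K = 0x0EF7C0
k_0 = rotl(K, (5*0+2) mod 24) = rotl(K, 2) = 0x3BDF00
k_1 = rotl(K, (5*1+2) mod 24) = rotl(K, 7) = 0x7BE007
k_2 = rotl(K, (5*2+2) mod 24) = rotl(K, 12) = 0x7C00EF
k_3 = rotl(K, (5*3+2) mod 24) = rotl(K, 17) = 0x801DEF
k_4 = rotl(K, (5*4+2) mod 24) = rotl(K, 22) = 0x03BDF0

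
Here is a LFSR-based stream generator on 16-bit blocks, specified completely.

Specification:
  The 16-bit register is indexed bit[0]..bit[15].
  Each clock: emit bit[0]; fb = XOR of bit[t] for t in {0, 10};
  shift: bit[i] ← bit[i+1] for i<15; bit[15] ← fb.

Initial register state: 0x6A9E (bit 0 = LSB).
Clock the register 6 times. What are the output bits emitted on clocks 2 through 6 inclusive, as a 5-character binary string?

11110

reg_0 = 0x6A9E
clock 1: out=0, reg = 0x354F
clock 2: out=1, reg = 0x1AA7
clock 3: out=1, reg = 0x8D53
clock 4: out=1, reg = 0x46A9
clock 5: out=1, reg = 0x2354
clock 6: out=0, reg = 0x11AA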